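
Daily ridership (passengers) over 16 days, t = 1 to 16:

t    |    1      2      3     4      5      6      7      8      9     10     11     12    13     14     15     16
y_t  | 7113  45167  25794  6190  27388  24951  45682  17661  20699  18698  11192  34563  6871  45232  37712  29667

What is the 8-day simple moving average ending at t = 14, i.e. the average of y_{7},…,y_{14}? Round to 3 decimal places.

Sum of periods 7–14: 45682 + 17661 + 20699 + 18698 + 11192 + 34563 + 6871 + 45232 = 200598
Divide by 8: 200598 / 8 = 25074.750

25074.750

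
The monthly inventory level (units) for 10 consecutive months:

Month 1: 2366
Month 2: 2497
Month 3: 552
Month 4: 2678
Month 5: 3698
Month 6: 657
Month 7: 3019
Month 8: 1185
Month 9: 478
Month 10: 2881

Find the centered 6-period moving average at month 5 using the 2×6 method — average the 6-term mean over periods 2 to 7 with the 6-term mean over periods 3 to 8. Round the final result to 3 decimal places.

2074.167

Sum over 2–7: 2497 + 552 + 2678 + 3698 + 657 + 3019 = 13101
Sum over 3–8: 552 + 2678 + 3698 + 657 + 3019 + 1185 = 11789
CMA at t=5 = (13101 + 11789) / (2·6) = 24890 / 12 = 2074.167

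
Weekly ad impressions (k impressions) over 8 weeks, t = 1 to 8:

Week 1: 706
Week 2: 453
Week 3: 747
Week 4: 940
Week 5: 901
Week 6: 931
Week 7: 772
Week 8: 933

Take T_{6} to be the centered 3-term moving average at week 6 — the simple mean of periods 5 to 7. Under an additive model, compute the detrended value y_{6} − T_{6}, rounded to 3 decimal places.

63.000

Trend T_6 = (901 + 931 + 772) / 3 = 2604/3 = 868.00000
Detrended value: 931 − 868.00000 = 63.000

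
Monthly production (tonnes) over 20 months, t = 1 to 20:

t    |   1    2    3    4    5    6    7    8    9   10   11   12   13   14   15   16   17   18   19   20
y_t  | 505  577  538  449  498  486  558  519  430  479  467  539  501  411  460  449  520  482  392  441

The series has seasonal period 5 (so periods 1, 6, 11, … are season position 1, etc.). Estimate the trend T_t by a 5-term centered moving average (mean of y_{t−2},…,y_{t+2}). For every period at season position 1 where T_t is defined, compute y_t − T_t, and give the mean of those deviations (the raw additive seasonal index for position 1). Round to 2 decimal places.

Season position 1 occurs at t = 6, 11, 16 (where T_t is defined).
t=6: T_6 = 502.0000; y_6 − T_6 = 486 − 502.0000 = -16.0000
t=11: T_11 = 483.2000; y_11 − T_11 = 467 − 483.2000 = -16.2000
t=16: T_16 = 464.4000; y_16 − T_16 = 449 − 464.4000 = -15.4000
Mean deviation: (-16.0000 + -16.2000 + -15.4000) / 3 = -15.87

-15.87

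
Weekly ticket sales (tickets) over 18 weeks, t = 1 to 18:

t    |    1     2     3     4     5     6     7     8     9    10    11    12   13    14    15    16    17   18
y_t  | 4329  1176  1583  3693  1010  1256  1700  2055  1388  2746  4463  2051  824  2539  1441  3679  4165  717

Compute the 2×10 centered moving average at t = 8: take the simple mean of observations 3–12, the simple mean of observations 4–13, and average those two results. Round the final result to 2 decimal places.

Sum over 3–12: 1583 + 3693 + 1010 + 1256 + 1700 + 2055 + 1388 + 2746 + 4463 + 2051 = 21945
Sum over 4–13: 3693 + 1010 + 1256 + 1700 + 2055 + 1388 + 2746 + 4463 + 2051 + 824 = 21186
CMA at t=8 = (21945 + 21186) / (2·10) = 43131 / 20 = 2156.55

2156.55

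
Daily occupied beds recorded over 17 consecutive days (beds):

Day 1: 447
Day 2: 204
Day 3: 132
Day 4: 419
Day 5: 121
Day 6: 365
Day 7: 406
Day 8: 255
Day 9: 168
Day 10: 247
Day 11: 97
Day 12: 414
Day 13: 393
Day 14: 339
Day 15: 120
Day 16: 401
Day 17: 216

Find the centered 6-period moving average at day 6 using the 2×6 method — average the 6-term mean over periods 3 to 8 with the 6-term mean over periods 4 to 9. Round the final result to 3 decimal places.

Sum over 3–8: 132 + 419 + 121 + 365 + 406 + 255 = 1698
Sum over 4–9: 419 + 121 + 365 + 406 + 255 + 168 = 1734
CMA at t=6 = (1698 + 1734) / (2·6) = 3432 / 12 = 286.000

286.000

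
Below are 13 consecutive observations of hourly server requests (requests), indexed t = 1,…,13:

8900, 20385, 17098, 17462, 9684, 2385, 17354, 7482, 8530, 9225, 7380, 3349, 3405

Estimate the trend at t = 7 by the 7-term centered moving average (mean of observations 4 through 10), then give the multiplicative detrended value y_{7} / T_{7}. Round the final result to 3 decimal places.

Trend T_7 = (17462 + 9684 + 2385 + 17354 + 7482 + 8530 + 9225) / 7 = 72122/7 = 10303.14286
Ratio to trend: 17354 / 10303.14286 = 1.684

1.684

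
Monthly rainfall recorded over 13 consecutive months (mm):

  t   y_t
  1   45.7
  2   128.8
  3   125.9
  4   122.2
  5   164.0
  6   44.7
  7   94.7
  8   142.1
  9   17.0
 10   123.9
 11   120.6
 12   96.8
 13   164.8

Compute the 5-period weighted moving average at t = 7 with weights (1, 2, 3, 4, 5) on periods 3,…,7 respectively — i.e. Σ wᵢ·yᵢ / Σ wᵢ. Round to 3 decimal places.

Weighted sum: 1·125.9 + 2·122.2 + 3·164.0 + 4·44.7 + 5·94.7 = 125.9 + 244.4 + 492.0 + 178.8 + 473.5 = 1514.6
Weight total: 1 + 2 + 3 + 4 + 5 = 15
WMA = 1514.6 / 15 = 100.973

100.973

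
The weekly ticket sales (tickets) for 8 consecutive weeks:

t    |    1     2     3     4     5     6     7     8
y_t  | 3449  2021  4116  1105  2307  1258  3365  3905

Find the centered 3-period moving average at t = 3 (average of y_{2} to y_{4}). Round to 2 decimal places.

2414.00

Sum of periods 2–4: 2021 + 4116 + 1105 = 7242
Divide by 3: 7242 / 3 = 2414.00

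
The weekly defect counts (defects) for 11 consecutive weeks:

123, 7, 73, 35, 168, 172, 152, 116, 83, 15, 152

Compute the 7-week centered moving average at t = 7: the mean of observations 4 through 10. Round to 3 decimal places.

105.857

Sum of periods 4–10: 35 + 168 + 172 + 152 + 116 + 83 + 15 = 741
Divide by 7: 741 / 7 = 105.857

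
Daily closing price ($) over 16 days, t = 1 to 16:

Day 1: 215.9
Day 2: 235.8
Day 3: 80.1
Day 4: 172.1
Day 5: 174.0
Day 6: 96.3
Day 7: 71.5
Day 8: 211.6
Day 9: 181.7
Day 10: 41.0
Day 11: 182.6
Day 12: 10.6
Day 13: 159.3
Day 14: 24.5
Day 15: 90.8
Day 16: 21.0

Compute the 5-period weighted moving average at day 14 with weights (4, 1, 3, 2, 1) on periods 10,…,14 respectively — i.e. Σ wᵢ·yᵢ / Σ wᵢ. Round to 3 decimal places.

65.591

Weighted sum: 4·41.0 + 1·182.6 + 3·10.6 + 2·159.3 + 1·24.5 = 164.0 + 182.6 + 31.8 + 318.6 + 24.5 = 721.5
Weight total: 4 + 1 + 3 + 2 + 1 = 11
WMA = 721.5 / 11 = 65.591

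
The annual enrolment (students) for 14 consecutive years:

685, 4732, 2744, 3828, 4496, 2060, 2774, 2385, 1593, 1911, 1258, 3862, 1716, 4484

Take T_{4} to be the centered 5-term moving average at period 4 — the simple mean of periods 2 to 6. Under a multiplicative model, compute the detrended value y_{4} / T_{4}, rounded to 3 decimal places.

1.072

Trend T_4 = (4732 + 2744 + 3828 + 4496 + 2060) / 5 = 17860/5 = 3572.00000
Ratio to trend: 3828 / 3572.00000 = 1.072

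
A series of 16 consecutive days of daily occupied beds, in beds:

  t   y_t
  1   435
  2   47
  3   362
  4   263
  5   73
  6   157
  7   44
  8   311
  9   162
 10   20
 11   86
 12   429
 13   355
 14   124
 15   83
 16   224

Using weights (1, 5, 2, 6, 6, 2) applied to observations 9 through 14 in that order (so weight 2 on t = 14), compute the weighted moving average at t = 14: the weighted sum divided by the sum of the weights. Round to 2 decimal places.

244.82

Weighted sum: 1·162 + 5·20 + 2·86 + 6·429 + 6·355 + 2·124 = 162 + 100 + 172 + 2574 + 2130 + 248 = 5386
Weight total: 1 + 5 + 2 + 6 + 6 + 2 = 22
WMA = 5386 / 22 = 244.82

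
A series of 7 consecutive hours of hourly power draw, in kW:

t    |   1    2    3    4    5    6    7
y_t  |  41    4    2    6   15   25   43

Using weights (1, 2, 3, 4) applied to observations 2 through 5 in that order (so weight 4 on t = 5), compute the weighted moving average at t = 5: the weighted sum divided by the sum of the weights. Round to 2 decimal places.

Weighted sum: 1·4 + 2·2 + 3·6 + 4·15 = 4 + 4 + 18 + 60 = 86
Weight total: 1 + 2 + 3 + 4 = 10
WMA = 86 / 10 = 8.60

8.60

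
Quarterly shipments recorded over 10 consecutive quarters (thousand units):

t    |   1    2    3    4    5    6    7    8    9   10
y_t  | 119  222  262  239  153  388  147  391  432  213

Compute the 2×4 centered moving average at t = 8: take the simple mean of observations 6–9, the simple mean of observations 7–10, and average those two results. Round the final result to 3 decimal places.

Sum over 6–9: 388 + 147 + 391 + 432 = 1358
Sum over 7–10: 147 + 391 + 432 + 213 = 1183
CMA at t=8 = (1358 + 1183) / (2·4) = 2541 / 8 = 317.625

317.625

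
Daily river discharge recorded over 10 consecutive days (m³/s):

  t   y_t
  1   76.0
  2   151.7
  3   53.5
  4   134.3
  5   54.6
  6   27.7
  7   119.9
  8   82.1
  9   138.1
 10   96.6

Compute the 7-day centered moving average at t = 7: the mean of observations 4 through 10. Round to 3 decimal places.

Sum of periods 4–10: 134.3 + 54.6 + 27.7 + 119.9 + 82.1 + 138.1 + 96.6 = 653.3
Divide by 7: 653.3 / 7 = 93.329

93.329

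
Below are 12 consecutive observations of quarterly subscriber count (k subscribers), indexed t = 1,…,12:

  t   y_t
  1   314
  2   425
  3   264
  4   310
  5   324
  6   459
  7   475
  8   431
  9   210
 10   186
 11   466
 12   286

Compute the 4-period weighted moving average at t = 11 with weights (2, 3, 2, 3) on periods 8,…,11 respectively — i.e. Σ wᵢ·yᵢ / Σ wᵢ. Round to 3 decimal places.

Weighted sum: 2·431 + 3·210 + 2·186 + 3·466 = 862 + 630 + 372 + 1398 = 3262
Weight total: 2 + 3 + 2 + 3 = 10
WMA = 3262 / 10 = 326.200

326.200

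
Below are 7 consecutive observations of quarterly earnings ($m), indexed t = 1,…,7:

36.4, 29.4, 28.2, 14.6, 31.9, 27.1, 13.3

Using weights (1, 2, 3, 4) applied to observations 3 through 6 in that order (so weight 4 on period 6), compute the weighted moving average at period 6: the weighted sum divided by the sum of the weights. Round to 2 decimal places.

Weighted sum: 1·28.2 + 2·14.6 + 3·31.9 + 4·27.1 = 28.2 + 29.2 + 95.7 + 108.4 = 261.5
Weight total: 1 + 2 + 3 + 4 = 10
WMA = 261.5 / 10 = 26.15

26.15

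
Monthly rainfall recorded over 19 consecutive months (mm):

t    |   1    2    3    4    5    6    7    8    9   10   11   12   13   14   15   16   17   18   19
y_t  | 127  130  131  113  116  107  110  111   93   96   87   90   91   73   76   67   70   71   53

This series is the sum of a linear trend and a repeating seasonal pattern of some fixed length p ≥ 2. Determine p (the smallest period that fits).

First differences y_{t+1} − y_t: 3, 1, -18, 3, -9, 3, 1, -18, 3, -9, 3, 1, …
The difference pattern repeats every 5 terms and not for any smaller step, so p = 5.

5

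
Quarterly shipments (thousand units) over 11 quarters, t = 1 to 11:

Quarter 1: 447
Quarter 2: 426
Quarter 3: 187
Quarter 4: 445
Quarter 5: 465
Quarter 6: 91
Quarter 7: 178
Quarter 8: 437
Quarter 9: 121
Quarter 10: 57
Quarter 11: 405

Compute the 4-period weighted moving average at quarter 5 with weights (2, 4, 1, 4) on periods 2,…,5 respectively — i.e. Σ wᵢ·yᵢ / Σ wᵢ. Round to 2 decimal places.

355.00

Weighted sum: 2·426 + 4·187 + 1·445 + 4·465 = 852 + 748 + 445 + 1860 = 3905
Weight total: 2 + 4 + 1 + 4 = 11
WMA = 3905 / 11 = 355.00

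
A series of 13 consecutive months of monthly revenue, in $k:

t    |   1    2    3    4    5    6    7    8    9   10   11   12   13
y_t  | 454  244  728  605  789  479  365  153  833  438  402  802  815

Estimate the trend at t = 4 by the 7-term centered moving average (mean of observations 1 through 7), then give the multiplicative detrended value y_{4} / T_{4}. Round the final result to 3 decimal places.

Trend T_4 = (454 + 244 + 728 + 605 + 789 + 479 + 365) / 7 = 3664/7 = 523.42857
Ratio to trend: 605 / 523.42857 = 1.156

1.156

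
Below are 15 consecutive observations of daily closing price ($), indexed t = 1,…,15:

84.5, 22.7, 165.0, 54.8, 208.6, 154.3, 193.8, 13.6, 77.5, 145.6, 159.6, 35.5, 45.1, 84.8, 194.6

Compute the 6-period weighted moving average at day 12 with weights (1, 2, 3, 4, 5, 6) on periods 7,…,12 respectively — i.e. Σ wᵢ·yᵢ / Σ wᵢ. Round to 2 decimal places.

Weighted sum: 1·193.8 + 2·13.6 + 3·77.5 + 4·145.6 + 5·159.6 + 6·35.5 = 193.8 + 27.2 + 232.5 + 582.4 + 798.0 + 213.0 = 2046.9
Weight total: 1 + 2 + 3 + 4 + 5 + 6 = 21
WMA = 2046.9 / 21 = 97.47

97.47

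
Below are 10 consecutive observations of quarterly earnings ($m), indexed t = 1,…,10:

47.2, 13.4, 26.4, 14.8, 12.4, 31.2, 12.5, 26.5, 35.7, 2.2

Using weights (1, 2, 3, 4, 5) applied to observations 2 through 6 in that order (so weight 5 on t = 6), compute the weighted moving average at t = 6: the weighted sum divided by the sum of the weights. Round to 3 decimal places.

21.080

Weighted sum: 1·13.4 + 2·26.4 + 3·14.8 + 4·12.4 + 5·31.2 = 13.4 + 52.8 + 44.4 + 49.6 + 156.0 = 316.2
Weight total: 1 + 2 + 3 + 4 + 5 = 15
WMA = 316.2 / 15 = 21.080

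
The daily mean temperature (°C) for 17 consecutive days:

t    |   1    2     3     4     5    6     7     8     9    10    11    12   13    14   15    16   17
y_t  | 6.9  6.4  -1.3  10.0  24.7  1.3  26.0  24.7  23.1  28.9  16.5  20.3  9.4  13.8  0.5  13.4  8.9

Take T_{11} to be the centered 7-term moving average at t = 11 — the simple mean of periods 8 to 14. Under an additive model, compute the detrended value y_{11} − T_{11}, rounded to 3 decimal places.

Trend T_11 = (24.7 + 23.1 + 28.9 + 16.5 + 20.3 + 9.4 + 13.8) / 7 = 136.7/7 = 19.52857
Detrended value: 16.5 − 19.52857 = -3.029

-3.029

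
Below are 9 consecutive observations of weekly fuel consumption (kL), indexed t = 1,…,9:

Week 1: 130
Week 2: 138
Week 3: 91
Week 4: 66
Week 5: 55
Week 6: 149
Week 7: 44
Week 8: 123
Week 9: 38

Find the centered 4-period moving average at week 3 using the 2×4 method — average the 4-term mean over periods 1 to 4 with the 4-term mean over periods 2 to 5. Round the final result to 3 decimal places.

96.875

Sum over 1–4: 130 + 138 + 91 + 66 = 425
Sum over 2–5: 138 + 91 + 66 + 55 = 350
CMA at t=3 = (425 + 350) / (2·4) = 775 / 8 = 96.875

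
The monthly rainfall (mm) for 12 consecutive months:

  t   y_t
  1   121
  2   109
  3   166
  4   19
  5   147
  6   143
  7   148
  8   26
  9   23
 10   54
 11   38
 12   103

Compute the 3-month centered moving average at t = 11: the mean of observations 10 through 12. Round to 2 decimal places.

65.00

Sum of periods 10–12: 54 + 38 + 103 = 195
Divide by 3: 195 / 3 = 65.00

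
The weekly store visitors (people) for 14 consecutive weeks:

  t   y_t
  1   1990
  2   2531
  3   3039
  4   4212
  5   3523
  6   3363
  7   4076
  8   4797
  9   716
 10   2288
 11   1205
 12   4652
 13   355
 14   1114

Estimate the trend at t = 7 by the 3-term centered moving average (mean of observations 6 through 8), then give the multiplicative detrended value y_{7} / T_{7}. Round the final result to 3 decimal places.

Trend T_7 = (3363 + 4076 + 4797) / 3 = 12236/3 = 4078.66667
Ratio to trend: 4076 / 4078.66667 = 0.999

0.999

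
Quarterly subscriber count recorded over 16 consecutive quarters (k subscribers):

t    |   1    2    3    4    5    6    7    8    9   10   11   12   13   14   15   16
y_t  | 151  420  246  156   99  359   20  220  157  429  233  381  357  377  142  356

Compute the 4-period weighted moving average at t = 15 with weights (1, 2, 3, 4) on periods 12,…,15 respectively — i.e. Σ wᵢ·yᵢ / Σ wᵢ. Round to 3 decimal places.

Weighted sum: 1·381 + 2·357 + 3·377 + 4·142 = 381 + 714 + 1131 + 568 = 2794
Weight total: 1 + 2 + 3 + 4 = 10
WMA = 2794 / 10 = 279.400

279.400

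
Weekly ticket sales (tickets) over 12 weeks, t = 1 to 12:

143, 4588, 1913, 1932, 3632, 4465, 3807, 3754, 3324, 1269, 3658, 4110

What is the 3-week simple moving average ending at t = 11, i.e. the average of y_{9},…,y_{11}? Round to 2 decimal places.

Sum of periods 9–11: 3324 + 1269 + 3658 = 8251
Divide by 3: 8251 / 3 = 2750.33

2750.33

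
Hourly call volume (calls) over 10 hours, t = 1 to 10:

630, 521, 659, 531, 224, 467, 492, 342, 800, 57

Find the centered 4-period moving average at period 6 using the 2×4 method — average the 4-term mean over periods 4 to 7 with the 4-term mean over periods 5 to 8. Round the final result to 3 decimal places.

Sum over 4–7: 531 + 224 + 467 + 492 = 1714
Sum over 5–8: 224 + 467 + 492 + 342 = 1525
CMA at t=6 = (1714 + 1525) / (2·4) = 3239 / 8 = 404.875

404.875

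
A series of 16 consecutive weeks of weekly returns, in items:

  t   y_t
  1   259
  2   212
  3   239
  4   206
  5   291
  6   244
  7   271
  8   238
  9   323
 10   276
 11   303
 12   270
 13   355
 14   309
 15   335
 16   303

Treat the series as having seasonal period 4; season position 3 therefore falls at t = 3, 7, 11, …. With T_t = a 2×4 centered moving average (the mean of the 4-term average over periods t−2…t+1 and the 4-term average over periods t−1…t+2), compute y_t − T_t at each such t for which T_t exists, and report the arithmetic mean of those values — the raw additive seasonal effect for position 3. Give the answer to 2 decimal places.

6.00

Season position 3 occurs at t = 3, 7, 11 (where T_t is defined).
t=3: T_3 = 233.0000; y_3 − T_3 = 239 − 233.0000 = 6.0000
t=7: T_7 = 265.0000; y_7 − T_7 = 271 − 265.0000 = 6.0000
t=11: T_11 = 297.0000; y_11 − T_11 = 303 − 297.0000 = 6.0000
Mean deviation: (6.0000 + 6.0000 + 6.0000) / 3 = 6.00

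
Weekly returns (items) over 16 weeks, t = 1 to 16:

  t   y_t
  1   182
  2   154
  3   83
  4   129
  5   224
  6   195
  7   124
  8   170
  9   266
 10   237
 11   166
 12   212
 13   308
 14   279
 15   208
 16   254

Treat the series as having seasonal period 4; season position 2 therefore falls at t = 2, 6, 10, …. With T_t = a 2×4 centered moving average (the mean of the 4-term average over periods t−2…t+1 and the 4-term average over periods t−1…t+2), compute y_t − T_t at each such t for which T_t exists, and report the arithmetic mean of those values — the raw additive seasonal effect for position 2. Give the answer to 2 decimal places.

21.96

Season position 2 occurs at t = 6, 10, 14 (where T_t is defined).
t=6: T_6 = 173.1250; y_6 − T_6 = 195 − 173.1250 = 21.8750
t=10: T_10 = 215.0000; y_10 − T_10 = 237 − 215.0000 = 22.0000
t=14: T_14 = 257.0000; y_14 − T_14 = 279 − 257.0000 = 22.0000
Mean deviation: (21.8750 + 22.0000 + 22.0000) / 3 = 21.96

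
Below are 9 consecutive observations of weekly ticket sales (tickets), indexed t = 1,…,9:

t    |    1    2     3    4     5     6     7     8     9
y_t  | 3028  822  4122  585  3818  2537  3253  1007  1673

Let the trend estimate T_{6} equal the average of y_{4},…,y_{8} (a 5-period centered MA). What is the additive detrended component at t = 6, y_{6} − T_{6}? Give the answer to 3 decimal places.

297.000

Trend T_6 = (585 + 3818 + 2537 + 3253 + 1007) / 5 = 11200/5 = 2240.00000
Detrended value: 2537 − 2240.00000 = 297.000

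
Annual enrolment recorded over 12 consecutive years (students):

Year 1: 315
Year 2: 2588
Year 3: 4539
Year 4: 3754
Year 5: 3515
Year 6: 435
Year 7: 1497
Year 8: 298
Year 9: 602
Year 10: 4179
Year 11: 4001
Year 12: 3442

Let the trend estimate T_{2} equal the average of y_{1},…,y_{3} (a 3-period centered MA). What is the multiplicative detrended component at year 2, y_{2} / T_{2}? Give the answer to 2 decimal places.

1.04

Trend T_2 = (315 + 2588 + 4539) / 3 = 7442/3 = 2480.6667
Ratio to trend: 2588 / 2480.6667 = 1.04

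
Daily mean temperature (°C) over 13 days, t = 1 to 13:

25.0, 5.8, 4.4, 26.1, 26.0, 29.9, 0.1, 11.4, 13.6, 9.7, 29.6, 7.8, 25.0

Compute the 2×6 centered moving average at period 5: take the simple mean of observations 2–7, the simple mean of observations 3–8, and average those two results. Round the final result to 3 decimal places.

Sum over 2–7: 5.8 + 4.4 + 26.1 + 26.0 + 29.9 + 0.1 = 92.3
Sum over 3–8: 4.4 + 26.1 + 26.0 + 29.9 + 0.1 + 11.4 = 97.9
CMA at t=5 = (92.3 + 97.9) / (2·6) = 190.2 / 12 = 15.850

15.850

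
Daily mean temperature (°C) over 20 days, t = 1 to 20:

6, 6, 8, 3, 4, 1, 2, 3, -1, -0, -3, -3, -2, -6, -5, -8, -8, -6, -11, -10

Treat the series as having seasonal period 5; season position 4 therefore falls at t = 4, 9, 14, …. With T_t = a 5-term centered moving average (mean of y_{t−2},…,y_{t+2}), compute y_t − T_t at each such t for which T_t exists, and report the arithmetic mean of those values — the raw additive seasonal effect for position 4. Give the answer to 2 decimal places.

-1.27

Season position 4 occurs at t = 4, 9, 14 (where T_t is defined).
t=4: T_4 = 4.4000; y_4 − T_4 = 3 − 4.4000 = -1.4000
t=9: T_9 = 0.2000; y_9 − T_9 = -1 − 0.2000 = -1.2000
t=14: T_14 = -4.8000; y_14 − T_14 = -6 − -4.8000 = -1.2000
Mean deviation: (-1.4000 + -1.2000 + -1.2000) / 3 = -1.27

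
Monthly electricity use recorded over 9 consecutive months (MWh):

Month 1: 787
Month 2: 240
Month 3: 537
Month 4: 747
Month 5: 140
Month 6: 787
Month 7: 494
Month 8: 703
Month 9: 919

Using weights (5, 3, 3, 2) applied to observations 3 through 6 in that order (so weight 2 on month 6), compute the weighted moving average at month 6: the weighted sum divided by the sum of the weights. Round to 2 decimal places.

532.31

Weighted sum: 5·537 + 3·747 + 3·140 + 2·787 = 2685 + 2241 + 420 + 1574 = 6920
Weight total: 5 + 3 + 3 + 2 = 13
WMA = 6920 / 13 = 532.31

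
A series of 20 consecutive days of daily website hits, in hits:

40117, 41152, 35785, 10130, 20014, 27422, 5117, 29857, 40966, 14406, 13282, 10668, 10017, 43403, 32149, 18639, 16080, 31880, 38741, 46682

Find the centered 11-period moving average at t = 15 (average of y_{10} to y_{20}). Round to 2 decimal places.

Sum of periods 10–20: 14406 + 13282 + 10668 + 10017 + 43403 + 32149 + 18639 + 16080 + 31880 + 38741 + 46682 = 275947
Divide by 11: 275947 / 11 = 25086.09

25086.09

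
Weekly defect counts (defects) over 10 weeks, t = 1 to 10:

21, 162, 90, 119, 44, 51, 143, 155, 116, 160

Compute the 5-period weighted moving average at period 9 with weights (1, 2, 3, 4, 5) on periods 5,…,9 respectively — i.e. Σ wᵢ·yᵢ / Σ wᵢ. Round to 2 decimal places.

118.33

Weighted sum: 1·44 + 2·51 + 3·143 + 4·155 + 5·116 = 44 + 102 + 429 + 620 + 580 = 1775
Weight total: 1 + 2 + 3 + 4 + 5 = 15
WMA = 1775 / 15 = 118.33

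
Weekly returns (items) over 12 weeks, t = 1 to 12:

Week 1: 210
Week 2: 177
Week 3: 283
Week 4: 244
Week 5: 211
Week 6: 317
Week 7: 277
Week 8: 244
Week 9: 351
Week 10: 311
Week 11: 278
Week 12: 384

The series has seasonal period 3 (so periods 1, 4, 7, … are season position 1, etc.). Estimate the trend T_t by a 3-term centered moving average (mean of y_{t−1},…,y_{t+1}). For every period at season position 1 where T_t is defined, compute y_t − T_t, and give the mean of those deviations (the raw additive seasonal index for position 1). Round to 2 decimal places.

Season position 1 occurs at t = 4, 7, 10 (where T_t is defined).
t=4: T_4 = 246.0000; y_4 − T_4 = 244 − 246.0000 = -2.0000
t=7: T_7 = 279.3333; y_7 − T_7 = 277 − 279.3333 = -2.3333
t=10: T_10 = 313.3333; y_10 − T_10 = 311 − 313.3333 = -2.3333
Mean deviation: (-2.0000 + -2.3333 + -2.3333) / 3 = -2.22

-2.22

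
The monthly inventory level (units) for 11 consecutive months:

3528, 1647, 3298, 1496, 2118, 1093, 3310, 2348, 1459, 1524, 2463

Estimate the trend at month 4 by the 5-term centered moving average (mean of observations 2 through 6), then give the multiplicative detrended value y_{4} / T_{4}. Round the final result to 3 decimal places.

Trend T_4 = (1647 + 3298 + 1496 + 2118 + 1093) / 5 = 9652/5 = 1930.40000
Ratio to trend: 1496 / 1930.40000 = 0.775

0.775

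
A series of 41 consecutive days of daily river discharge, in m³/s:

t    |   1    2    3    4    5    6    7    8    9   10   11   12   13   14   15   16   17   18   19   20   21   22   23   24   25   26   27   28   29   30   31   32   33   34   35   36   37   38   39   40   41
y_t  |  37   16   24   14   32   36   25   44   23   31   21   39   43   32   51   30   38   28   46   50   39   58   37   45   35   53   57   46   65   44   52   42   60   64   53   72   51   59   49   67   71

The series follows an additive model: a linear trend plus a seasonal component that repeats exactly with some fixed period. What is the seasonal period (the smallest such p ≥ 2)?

7

First differences y_{t+1} − y_t: -21, 8, -10, 18, 4, -11, 19, -21, 8, -10, 18, 4, -11, 19, -21, 8, …
The difference pattern repeats every 7 terms and not for any smaller step, so p = 7.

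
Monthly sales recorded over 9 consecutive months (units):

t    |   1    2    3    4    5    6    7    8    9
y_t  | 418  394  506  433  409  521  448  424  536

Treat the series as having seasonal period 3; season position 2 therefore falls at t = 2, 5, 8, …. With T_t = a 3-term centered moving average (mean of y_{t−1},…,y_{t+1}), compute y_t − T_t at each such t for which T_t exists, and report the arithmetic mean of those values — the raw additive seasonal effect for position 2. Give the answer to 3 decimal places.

Season position 2 occurs at t = 2, 5, 8 (where T_t is defined).
t=2: T_2 = 439.33333; y_2 − T_2 = 394 − 439.33333 = -45.33333
t=5: T_5 = 454.33333; y_5 − T_5 = 409 − 454.33333 = -45.33333
t=8: T_8 = 469.33333; y_8 − T_8 = 424 − 469.33333 = -45.33333
Mean deviation: (-45.33333 + -45.33333 + -45.33333) / 3 = -45.333

-45.333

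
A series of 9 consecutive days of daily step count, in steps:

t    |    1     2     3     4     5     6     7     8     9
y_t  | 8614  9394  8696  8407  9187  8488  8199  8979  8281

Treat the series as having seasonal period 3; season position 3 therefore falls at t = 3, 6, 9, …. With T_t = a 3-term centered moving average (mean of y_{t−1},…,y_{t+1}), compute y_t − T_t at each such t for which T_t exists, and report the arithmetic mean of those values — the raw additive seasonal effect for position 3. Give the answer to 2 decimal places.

Season position 3 occurs at t = 3, 6 (where T_t is defined).
t=3: T_3 = 8832.3333; y_3 − T_3 = 8696 − 8832.3333 = -136.3333
t=6: T_6 = 8624.6667; y_6 − T_6 = 8488 − 8624.6667 = -136.6667
Mean deviation: (-136.3333 + -136.6667) / 2 = -136.50

-136.50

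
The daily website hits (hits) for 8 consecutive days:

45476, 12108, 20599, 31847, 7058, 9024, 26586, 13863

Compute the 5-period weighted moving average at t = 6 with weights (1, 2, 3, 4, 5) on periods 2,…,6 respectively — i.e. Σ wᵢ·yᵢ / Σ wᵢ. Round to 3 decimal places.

Weighted sum: 1·12108 + 2·20599 + 3·31847 + 4·7058 + 5·9024 = 12108 + 41198 + 95541 + 28232 + 45120 = 222199
Weight total: 1 + 2 + 3 + 4 + 5 = 15
WMA = 222199 / 15 = 14813.267

14813.267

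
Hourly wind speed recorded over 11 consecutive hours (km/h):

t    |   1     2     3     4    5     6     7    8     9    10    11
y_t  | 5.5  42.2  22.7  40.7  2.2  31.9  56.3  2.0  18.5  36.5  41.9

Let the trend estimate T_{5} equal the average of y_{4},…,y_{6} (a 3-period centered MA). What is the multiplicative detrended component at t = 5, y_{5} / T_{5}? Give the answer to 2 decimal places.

0.09

Trend T_5 = (40.7 + 2.2 + 31.9) / 3 = 74.8/3 = 24.9333
Ratio to trend: 2.2 / 24.9333 = 0.09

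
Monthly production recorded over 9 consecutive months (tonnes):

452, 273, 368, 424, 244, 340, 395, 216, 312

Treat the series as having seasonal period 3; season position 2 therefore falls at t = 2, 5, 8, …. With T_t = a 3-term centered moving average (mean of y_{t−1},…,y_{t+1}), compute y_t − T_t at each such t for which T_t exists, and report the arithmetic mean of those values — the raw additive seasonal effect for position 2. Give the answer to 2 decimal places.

Season position 2 occurs at t = 2, 5, 8 (where T_t is defined).
t=2: T_2 = 364.3333; y_2 − T_2 = 273 − 364.3333 = -91.3333
t=5: T_5 = 336.0000; y_5 − T_5 = 244 − 336.0000 = -92.0000
t=8: T_8 = 307.6667; y_8 − T_8 = 216 − 307.6667 = -91.6667
Mean deviation: (-91.3333 + -92.0000 + -91.6667) / 3 = -91.67

-91.67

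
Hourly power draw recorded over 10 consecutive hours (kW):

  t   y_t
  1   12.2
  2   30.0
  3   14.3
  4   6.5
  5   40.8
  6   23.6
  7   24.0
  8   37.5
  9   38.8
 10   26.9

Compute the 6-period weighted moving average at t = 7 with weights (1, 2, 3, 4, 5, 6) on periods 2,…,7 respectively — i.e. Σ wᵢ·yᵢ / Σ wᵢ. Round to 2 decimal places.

23.97

Weighted sum: 1·30.0 + 2·14.3 + 3·6.5 + 4·40.8 + 5·23.6 + 6·24.0 = 30.0 + 28.6 + 19.5 + 163.2 + 118.0 + 144.0 = 503.3
Weight total: 1 + 2 + 3 + 4 + 5 + 6 = 21
WMA = 503.3 / 21 = 23.97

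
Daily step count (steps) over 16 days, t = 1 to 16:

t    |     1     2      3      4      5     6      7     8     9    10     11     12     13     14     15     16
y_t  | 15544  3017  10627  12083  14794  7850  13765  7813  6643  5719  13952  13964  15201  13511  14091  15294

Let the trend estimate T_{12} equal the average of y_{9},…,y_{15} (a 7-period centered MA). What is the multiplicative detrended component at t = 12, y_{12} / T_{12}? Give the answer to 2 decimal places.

Trend T_12 = (6643 + 5719 + 13952 + 13964 + 15201 + 13511 + 14091) / 7 = 83081/7 = 11868.7143
Ratio to trend: 13964 / 11868.7143 = 1.18

1.18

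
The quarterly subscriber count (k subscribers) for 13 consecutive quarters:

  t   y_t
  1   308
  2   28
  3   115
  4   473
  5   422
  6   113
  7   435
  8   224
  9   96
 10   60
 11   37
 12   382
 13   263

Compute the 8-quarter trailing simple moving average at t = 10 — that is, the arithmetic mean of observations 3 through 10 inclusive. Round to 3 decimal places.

242.250

Sum of periods 3–10: 115 + 473 + 422 + 113 + 435 + 224 + 96 + 60 = 1938
Divide by 8: 1938 / 8 = 242.250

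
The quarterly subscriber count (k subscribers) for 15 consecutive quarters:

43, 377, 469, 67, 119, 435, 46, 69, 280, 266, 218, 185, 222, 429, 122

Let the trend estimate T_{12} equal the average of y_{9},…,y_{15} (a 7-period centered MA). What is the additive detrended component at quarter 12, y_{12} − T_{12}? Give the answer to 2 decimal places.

Trend T_12 = (280 + 266 + 218 + 185 + 222 + 429 + 122) / 7 = 1722/7 = 246.0000
Detrended value: 185 − 246.0000 = -61.00

-61.00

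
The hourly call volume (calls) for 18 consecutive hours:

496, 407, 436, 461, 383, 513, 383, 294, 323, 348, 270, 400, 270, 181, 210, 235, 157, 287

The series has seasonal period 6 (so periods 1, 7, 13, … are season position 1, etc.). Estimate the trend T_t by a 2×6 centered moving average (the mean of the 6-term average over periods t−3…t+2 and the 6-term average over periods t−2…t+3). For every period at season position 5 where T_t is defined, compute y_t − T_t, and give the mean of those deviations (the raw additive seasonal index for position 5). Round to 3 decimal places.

Season position 5 occurs at t = 5, 11 (where T_t is defined).
t=5: T_5 = 421.08333; y_5 − T_5 = 383 − 421.08333 = -38.08333
t=11: T_11 = 308.08333; y_11 − T_11 = 270 − 308.08333 = -38.08333
Mean deviation: (-38.08333 + -38.08333) / 2 = -38.083

-38.083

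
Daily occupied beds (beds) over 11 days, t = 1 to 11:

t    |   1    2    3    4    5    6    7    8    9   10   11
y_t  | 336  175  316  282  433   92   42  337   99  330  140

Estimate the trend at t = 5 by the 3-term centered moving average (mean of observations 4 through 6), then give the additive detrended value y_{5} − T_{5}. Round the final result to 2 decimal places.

164.00

Trend T_5 = (282 + 433 + 92) / 3 = 807/3 = 269.0000
Detrended value: 433 − 269.0000 = 164.00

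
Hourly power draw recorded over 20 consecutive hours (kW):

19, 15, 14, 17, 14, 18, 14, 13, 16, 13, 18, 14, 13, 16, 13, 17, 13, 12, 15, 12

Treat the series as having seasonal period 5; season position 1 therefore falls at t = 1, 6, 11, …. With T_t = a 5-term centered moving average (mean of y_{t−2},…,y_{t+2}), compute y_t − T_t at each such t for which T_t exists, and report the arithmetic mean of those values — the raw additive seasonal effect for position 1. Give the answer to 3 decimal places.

Season position 1 occurs at t = 6, 11, 16 (where T_t is defined).
t=6: T_6 = 15.20000; y_6 − T_6 = 18 − 15.20000 = 2.80000
t=11: T_11 = 14.80000; y_11 − T_11 = 18 − 14.80000 = 3.20000
t=16: T_16 = 14.20000; y_16 − T_16 = 17 − 14.20000 = 2.80000
Mean deviation: (2.80000 + 3.20000 + 2.80000) / 3 = 2.933

2.933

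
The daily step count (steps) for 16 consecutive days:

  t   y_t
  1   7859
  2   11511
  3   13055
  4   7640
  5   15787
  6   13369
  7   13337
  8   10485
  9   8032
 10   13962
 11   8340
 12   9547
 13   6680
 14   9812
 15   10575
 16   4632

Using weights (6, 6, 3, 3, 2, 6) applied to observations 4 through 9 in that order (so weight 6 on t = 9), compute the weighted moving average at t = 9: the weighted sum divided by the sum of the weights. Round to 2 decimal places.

11147.77

Weighted sum: 6·7640 + 6·15787 + 3·13369 + 3·13337 + 2·10485 + 6·8032 = 45840 + 94722 + 40107 + 40011 + 20970 + 48192 = 289842
Weight total: 6 + 6 + 3 + 3 + 2 + 6 = 26
WMA = 289842 / 26 = 11147.77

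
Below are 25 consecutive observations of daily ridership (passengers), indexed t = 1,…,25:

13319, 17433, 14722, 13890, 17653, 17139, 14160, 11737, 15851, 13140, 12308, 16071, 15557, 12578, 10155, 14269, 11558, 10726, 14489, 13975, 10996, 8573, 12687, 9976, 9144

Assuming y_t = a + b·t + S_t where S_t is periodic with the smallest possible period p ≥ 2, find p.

First differences y_{t+1} − y_t: 4114, -2711, -832, 3763, -514, -2979, -2423, 4114, -2711, -832, 3763, -514, -2979, -2423, 4114, -2711, …
The difference pattern repeats every 7 terms and not for any smaller step, so p = 7.

7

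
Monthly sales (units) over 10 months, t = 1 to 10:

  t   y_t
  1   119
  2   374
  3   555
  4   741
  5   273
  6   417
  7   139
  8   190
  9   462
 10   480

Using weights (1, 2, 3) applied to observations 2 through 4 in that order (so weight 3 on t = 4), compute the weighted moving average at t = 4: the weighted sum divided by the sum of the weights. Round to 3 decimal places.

617.833

Weighted sum: 1·374 + 2·555 + 3·741 = 374 + 1110 + 2223 = 3707
Weight total: 1 + 2 + 3 = 6
WMA = 3707 / 6 = 617.833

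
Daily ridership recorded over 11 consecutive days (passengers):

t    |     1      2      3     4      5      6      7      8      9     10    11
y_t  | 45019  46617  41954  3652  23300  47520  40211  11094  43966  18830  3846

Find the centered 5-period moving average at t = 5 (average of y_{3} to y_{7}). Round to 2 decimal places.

Sum of periods 3–7: 41954 + 3652 + 23300 + 47520 + 40211 = 156637
Divide by 5: 156637 / 5 = 31327.40

31327.40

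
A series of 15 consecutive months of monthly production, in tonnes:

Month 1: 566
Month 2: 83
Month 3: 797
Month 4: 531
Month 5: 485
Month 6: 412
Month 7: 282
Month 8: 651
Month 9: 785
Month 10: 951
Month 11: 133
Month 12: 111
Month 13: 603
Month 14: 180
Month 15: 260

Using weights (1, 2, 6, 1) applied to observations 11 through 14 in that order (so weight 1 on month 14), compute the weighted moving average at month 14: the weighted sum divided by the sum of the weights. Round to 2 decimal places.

415.30

Weighted sum: 1·133 + 2·111 + 6·603 + 1·180 = 133 + 222 + 3618 + 180 = 4153
Weight total: 1 + 2 + 6 + 1 = 10
WMA = 4153 / 10 = 415.30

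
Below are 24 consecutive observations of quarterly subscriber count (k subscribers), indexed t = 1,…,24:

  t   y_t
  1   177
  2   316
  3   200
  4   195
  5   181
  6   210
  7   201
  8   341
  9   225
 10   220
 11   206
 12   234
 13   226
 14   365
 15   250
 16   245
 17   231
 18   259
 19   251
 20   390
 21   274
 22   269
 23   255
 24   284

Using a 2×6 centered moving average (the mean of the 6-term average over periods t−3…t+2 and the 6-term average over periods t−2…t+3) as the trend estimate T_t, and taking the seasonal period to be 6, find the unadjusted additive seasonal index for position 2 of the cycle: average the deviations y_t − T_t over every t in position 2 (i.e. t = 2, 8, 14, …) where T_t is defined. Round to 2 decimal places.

108.94

Season position 2 occurs at t = 8, 14, 20 (where T_t is defined).
t=8: T_8 = 231.7500; y_8 − T_8 = 341 − 231.7500 = 109.2500
t=14: T_14 = 256.4167; y_14 − T_14 = 365 − 256.4167 = 108.5833
t=20: T_20 = 281.0000; y_20 − T_20 = 390 − 281.0000 = 109.0000
Mean deviation: (109.2500 + 108.5833 + 109.0000) / 3 = 108.94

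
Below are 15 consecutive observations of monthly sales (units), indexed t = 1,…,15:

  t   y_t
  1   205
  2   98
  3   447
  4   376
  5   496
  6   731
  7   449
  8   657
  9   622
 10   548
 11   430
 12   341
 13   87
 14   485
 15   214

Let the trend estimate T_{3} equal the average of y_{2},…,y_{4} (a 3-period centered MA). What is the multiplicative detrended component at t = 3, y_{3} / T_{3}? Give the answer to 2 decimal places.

Trend T_3 = (98 + 447 + 376) / 3 = 921/3 = 307.0000
Ratio to trend: 447 / 307.0000 = 1.46

1.46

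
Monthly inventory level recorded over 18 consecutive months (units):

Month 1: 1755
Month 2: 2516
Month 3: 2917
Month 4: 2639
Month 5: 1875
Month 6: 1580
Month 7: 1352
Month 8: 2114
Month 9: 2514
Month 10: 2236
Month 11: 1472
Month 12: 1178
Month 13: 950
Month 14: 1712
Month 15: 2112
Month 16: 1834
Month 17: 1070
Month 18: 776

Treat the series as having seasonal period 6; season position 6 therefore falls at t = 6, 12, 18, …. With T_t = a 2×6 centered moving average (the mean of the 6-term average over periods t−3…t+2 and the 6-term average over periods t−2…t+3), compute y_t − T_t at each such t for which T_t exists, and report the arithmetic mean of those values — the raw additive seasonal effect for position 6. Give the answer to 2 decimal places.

Season position 6 occurs at t = 6, 12 (where T_t is defined).
t=6: T_6 = 2045.9167; y_6 − T_6 = 1580 − 2045.9167 = -465.9167
t=12: T_12 = 1643.5000; y_12 − T_12 = 1178 − 1643.5000 = -465.5000
Mean deviation: (-465.9167 + -465.5000) / 2 = -465.71

-465.71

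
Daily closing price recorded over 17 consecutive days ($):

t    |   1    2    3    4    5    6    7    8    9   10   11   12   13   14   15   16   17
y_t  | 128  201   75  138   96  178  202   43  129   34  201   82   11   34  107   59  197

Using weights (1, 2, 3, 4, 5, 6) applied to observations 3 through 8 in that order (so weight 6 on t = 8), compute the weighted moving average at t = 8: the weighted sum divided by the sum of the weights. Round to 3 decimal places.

Weighted sum: 1·75 + 2·138 + 3·96 + 4·178 + 5·202 + 6·43 = 75 + 276 + 288 + 712 + 1010 + 258 = 2619
Weight total: 1 + 2 + 3 + 4 + 5 + 6 = 21
WMA = 2619 / 21 = 124.714

124.714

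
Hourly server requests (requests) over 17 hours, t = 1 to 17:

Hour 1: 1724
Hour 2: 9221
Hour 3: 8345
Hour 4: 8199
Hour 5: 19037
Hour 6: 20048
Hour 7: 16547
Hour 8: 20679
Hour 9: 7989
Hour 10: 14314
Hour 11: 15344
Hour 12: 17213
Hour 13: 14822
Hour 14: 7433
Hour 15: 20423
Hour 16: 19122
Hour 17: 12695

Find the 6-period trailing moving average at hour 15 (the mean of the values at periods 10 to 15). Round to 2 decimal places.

Sum of periods 10–15: 14314 + 15344 + 17213 + 14822 + 7433 + 20423 = 89549
Divide by 6: 89549 / 6 = 14924.83

14924.83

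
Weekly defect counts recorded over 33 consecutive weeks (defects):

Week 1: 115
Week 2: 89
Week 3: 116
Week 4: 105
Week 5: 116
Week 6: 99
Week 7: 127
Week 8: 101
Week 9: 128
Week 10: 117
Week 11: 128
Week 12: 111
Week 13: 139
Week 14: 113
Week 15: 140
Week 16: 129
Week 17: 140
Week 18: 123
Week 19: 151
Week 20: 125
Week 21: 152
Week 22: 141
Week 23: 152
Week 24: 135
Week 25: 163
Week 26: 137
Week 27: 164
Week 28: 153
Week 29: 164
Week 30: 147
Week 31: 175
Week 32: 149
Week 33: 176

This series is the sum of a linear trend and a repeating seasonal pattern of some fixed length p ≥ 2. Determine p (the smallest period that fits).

First differences y_{t+1} − y_t: -26, 27, -11, 11, -17, 28, -26, 27, -11, 11, -17, 28, -26, 27, …
The difference pattern repeats every 6 terms and not for any smaller step, so p = 6.

6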